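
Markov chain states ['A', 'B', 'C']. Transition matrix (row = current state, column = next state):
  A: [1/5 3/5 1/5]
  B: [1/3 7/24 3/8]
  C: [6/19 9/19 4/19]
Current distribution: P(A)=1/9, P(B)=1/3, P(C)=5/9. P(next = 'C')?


P(next=C) = Σᵢ P(now=i)×P(i→C)
= 1/9×1/5 + 1/3×3/8 + 5/9×4/19
= 1/45 + 1/8 + 20/171 = 1807/6840

P = 1807/6840 ≈ 0.2642


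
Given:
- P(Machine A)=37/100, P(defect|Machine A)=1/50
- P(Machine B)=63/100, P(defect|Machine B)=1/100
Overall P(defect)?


P(B) = Σ P(B|Aᵢ)×P(Aᵢ)
  1/50×37/100 = 37/5000
  1/100×63/100 = 63/10000
Sum = 137/10000

P(defect) = 137/10000 ≈ 1.37%


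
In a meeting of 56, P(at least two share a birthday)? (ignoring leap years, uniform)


P(all different) = Π(365-i)/365 for i=0..55
= 0.011668
P(match) = 1 - 0.011668 = 0.988332

P ≈ 0.9883 ≈ 98.83%


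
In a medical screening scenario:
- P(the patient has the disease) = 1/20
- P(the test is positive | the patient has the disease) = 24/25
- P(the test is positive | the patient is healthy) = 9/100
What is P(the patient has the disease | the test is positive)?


Using Bayes' theorem:
P(A|B) = P(B|A)·P(A) / P(B)

P(the test is positive) = 24/25 × 1/20 + 9/100 × 19/20
= 6/125 + 171/2000 = 267/2000

P(the patient has the disease|the test is positive) = (6/125) / (267/2000) = 32/89

P(the patient has the disease|the test is positive) = 32/89 ≈ 35.96%


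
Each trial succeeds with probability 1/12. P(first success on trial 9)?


Geometric: P(X=9) = (1-p)^(k-1)×p = (11/12)^8×1/12 = 214358881/5159780352

P(X=9) = 214358881/5159780352 ≈ 4.15%


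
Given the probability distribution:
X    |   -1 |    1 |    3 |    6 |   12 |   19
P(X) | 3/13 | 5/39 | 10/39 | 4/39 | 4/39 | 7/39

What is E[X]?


E[X] = Σ x·P(X=x)
= (-1)×(3/13) + (1)×(5/39) + (3)×(10/39) + (6)×(4/39) + (12)×(4/39) + (19)×(7/39)
= 77/13

E[X] = 77/13


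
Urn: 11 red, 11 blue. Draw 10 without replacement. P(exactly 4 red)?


Hypergeometric: C(11,4)×C(11,6)/C(22,10)
= 330×462/646646 = 990/4199

P(X=4) = 990/4199 ≈ 23.58%


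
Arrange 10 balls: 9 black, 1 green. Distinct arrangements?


10!/(9!×1!) = 10

10


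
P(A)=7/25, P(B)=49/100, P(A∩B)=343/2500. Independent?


P(A)×P(B) = 343/2500
P(A∩B) = 343/2500
Equal ✓ → Independent

Yes, independent


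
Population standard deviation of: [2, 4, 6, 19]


Mean = 31/4
  (2-31/4)²=529/16
  (4-31/4)²=225/16
  (6-31/4)²=49/16
  (19-31/4)²=2025/16
Σ(x-μ)² = 707/4
σ² = (707/4)/4 = 707/16

σ = √(707/16) ≈ 6.6474


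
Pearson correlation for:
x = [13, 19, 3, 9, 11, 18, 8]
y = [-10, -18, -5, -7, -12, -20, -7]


n=7, Σx=81, Σy=-79, Σxy=-1098, Σx²=1129, Σy²=1091
r = (7×(-1098) - 81×(-79))/√((7×1129 - 81²)(7×1091 - (-79)²))
= -1287/√(1342×1396) = -1287/√1873432 ≈ -1287/1368.7337 ≈ -0.9403

r ≈ -0.9403


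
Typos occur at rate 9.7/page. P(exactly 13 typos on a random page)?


Poisson(λ=9.7): P(X=13) = e^(-λ)×λ^k/k!
= e^(-9.7) × 9.7^13 / 13!
≈ 6.128349505e-05 × 6.73027090166e+12 / 6227020800 ≈ 0.066236

P(X=13) ≈ 0.066236 ≈ 6.62%


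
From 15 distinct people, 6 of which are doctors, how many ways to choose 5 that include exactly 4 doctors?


Choose 4 of the 6 doctors and 1 of the other 9 people:
C(6,4)×C(9,1) = 15×9 = 135

135


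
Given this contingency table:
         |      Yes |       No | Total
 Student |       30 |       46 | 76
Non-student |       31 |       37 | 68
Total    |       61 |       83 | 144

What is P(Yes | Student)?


P(Yes | Student) = 30/(30+46) = 30/76 = 15/38

P(Yes|Student) = 15/38 ≈ 39.47%


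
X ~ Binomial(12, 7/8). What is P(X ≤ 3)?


P(X ≤ 3) = Σ P(X=i) for i=0..3
P(X=0) = 1/68719476736
P(X=1) = 21/17179869184
P(X=2) = 1617/34359738368
P(X=3) = 18865/17179869184
Sum = 78779/68719476736

P(X ≤ 3) = 78779/68719476736 ≈ 0.00%


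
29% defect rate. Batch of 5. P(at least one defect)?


P(all good) = (71/100)^5 = 1804229351/10000000000
P(≥1 defect) = 8195770649/10000000000

P = 8195770649/10000000000 ≈ 81.96%


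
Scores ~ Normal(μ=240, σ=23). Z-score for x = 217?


z = (x - μ)/σ = (217 - 240)/23 = -1.0

z = -1.0


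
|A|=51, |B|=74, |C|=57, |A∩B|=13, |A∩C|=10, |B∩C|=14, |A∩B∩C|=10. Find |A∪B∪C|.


|A∪B∪C| = 51+74+57-13-10-14+10 = 155

|A∪B∪C| = 155


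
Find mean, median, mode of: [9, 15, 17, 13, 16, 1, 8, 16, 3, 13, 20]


Sorted: [1, 3, 8, 9, 13, 13, 15, 16, 16, 17, 20]
Mean = 131/11
Median = 13
Freq: {9: 1, 15: 1, 17: 1, 13: 2, 16: 2, 1: 1, 8: 1, 3: 1, 20: 1}
Mode: [13, 16]

Mean=131/11, Median=13, Mode=[13, 16]


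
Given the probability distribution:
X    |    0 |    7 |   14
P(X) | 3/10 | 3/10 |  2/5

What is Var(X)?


E[X] = 77/10
E[X²] = 931/10
Var(X) = E[X²] - (E[X])² = 931/10 - 5929/100 = 3381/100

Var(X) = 3381/100 ≈ 33.8100


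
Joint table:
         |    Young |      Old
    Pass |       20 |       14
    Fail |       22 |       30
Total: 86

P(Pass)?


P(Pass) = (20+14)/86 = 34/86 = 17/43

P(Pass) = 17/43 ≈ 39.53%


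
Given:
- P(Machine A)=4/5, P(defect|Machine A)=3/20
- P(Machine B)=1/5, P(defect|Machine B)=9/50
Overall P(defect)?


P(B) = Σ P(B|Aᵢ)×P(Aᵢ)
  3/20×4/5 = 3/25
  9/50×1/5 = 9/250
Sum = 39/250

P(defect) = 39/250 ≈ 15.60%


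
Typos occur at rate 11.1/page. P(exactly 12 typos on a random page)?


Poisson(λ=11.1): P(X=12) = e^(-λ)×λ^k/k!
= e^(-11.1) × 11.1^12 / 12!
≈ 1.511232382e-05 × 3.49845059694e+12 / 479001600 ≈ 0.110375

P(X=12) ≈ 0.110375 ≈ 11.04%


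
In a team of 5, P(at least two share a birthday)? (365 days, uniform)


P(all different) = Π(365-i)/365 for i=0..4
= 0.972864
P(match) = 1 - 0.972864 = 0.027136

P ≈ 0.0271 ≈ 2.71%


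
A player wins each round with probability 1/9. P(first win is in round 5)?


Geometric: P(X=5) = (1-p)^(k-1)×p = (8/9)^4×1/9 = 4096/59049

P(X=5) = 4096/59049 ≈ 6.94%


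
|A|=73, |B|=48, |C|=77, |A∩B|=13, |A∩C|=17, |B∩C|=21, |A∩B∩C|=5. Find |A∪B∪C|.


|A∪B∪C| = 73+48+77-13-17-21+5 = 152

|A∪B∪C| = 152


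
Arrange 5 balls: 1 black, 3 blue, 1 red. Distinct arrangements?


5!/(1!×3!×1!) = 20

20


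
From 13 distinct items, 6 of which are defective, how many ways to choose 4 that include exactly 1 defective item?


Choose 1 of the 6 defective items and 3 of the other 7 items:
C(6,1)×C(7,3) = 6×35 = 210

210


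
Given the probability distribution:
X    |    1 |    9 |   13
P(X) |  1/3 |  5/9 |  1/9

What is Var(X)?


E[X] = 61/9
E[X²] = 577/9
Var(X) = E[X²] - (E[X])² = 577/9 - 3721/81 = 1472/81

Var(X) = 1472/81 ≈ 18.1728


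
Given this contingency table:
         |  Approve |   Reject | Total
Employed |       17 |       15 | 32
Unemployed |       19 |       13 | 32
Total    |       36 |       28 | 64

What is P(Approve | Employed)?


P(Approve | Employed) = 17/(17+15) = 17/32

P(Approve|Employed) = 17/32 ≈ 53.12%


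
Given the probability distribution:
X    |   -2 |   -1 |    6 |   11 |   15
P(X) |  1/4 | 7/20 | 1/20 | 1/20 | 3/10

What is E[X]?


E[X] = Σ x·P(X=x)
= (-2)×(1/4) + (-1)×(7/20) + (6)×(1/20) + (11)×(1/20) + (15)×(3/10)
= 9/2

E[X] = 9/2


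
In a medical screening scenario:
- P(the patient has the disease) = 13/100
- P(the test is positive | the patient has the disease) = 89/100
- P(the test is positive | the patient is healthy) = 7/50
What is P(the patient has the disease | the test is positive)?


Using Bayes' theorem:
P(A|B) = P(B|A)·P(A) / P(B)

P(the test is positive) = 89/100 × 13/100 + 7/50 × 87/100
= 1157/10000 + 609/5000 = 19/80

P(the patient has the disease|the test is positive) = (1157/10000) / (19/80) = 1157/2375

P(the patient has the disease|the test is positive) = 1157/2375 ≈ 48.72%


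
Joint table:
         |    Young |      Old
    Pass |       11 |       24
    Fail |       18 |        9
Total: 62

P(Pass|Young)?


P(Pass|Young) = 11/(11+18) = 11/29

P = 11/29 ≈ 37.93%


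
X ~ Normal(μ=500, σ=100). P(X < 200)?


z = (200-500)/100 = -3.0
P(Z < -3.0) = 0.0013

P(X < 200) ≈ 0.0013


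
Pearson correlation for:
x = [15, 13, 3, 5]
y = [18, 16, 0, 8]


n=4, Σx=36, Σy=42, Σxy=518, Σx²=428, Σy²=644
r = (4×518 - 36×42)/√((4×428 - 36²)(4×644 - 42²))
= 560/√(416×812) = 560/√337792 ≈ 560/581.1988 ≈ 0.9635

r ≈ 0.9635


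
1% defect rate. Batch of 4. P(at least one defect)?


P(all good) = (99/100)^4 = 96059601/100000000
P(≥1 defect) = 3940399/100000000

P = 3940399/100000000 ≈ 3.94%


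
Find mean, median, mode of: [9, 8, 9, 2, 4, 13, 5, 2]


Sorted: [2, 2, 4, 5, 8, 9, 9, 13]
Mean = 52/8 = 13/2
Median = 13/2
Freq: {9: 2, 8: 1, 2: 2, 4: 1, 13: 1, 5: 1}
Mode: [2, 9]

Mean=13/2, Median=13/2, Mode=[2, 9]


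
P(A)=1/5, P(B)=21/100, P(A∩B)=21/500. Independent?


P(A)×P(B) = 21/500
P(A∩B) = 21/500
Equal ✓ → Independent

Yes, independent


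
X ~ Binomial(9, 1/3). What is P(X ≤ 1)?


P(X ≤ 1) = Σ P(X=i) for i=0..1
P(X=0) = 512/19683
P(X=1) = 256/2187
Sum = 2816/19683

P(X ≤ 1) = 2816/19683 ≈ 14.31%


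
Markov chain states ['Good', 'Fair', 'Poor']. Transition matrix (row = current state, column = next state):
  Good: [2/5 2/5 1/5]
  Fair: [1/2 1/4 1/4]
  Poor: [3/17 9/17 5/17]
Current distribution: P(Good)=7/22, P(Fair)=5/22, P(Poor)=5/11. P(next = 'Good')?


P(next=Good) = Σᵢ P(now=i)×P(i→Good)
= 7/22×2/5 + 5/22×1/2 + 5/11×3/17
= 7/55 + 5/44 + 15/187 = 1201/3740

P = 1201/3740 ≈ 0.3211


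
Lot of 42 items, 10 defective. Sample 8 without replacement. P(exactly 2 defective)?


Hypergeometric: C(10,2)×C(32,6)/C(42,8)
= 45×906192/118030185 = 129456/374699

P(X=2) = 129456/374699 ≈ 34.55%


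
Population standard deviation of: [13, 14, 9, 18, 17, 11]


Mean = 82/6 = 41/3
  (13-41/3)²=4/9
  (14-41/3)²=1/9
  (9-41/3)²=196/9
  (18-41/3)²=169/9
  (17-41/3)²=100/9
  (11-41/3)²=64/9
Σ(x-μ)² = 178/3
σ² = (178/3)/6 = 89/9

σ = √(89/9) ≈ 3.1447


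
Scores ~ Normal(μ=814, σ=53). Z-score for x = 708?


z = (x - μ)/σ = (708 - 814)/53 = -2.0

z = -2.0


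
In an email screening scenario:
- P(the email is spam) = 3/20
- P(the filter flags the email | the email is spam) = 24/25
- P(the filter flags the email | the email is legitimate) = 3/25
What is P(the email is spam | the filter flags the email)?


Using Bayes' theorem:
P(A|B) = P(B|A)·P(A) / P(B)

P(the filter flags the email) = 24/25 × 3/20 + 3/25 × 17/20
= 18/125 + 51/500 = 123/500

P(the email is spam|the filter flags the email) = (18/125) / (123/500) = 24/41

P(the email is spam|the filter flags the email) = 24/41 ≈ 58.54%


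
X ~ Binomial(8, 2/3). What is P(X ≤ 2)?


P(X ≤ 2) = Σ P(X=i) for i=0..2
P(X=0) = 1/6561
P(X=1) = 16/6561
P(X=2) = 112/6561
Sum = 43/2187

P(X ≤ 2) = 43/2187 ≈ 1.97%


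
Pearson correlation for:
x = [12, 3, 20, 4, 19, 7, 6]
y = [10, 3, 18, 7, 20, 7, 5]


n=7, Σx=71, Σy=70, Σxy=976, Σx²=1015, Σy²=956
r = (7×976 - 71×70)/√((7×1015 - 71²)(7×956 - 70²))
= 1862/√(2064×1792) = 1862/√3698688 ≈ 1862/1923.1973 ≈ 0.9682

r ≈ 0.9682


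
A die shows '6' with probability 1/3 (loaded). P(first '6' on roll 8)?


Geometric: P(X=8) = (1-p)^(k-1)×p = (2/3)^7×1/3 = 128/6561

P(X=8) = 128/6561 ≈ 1.95%


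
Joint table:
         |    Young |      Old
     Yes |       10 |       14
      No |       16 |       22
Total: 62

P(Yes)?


P(Yes) = (10+14)/62 = 24/62 = 12/31

P(Yes) = 12/31 ≈ 38.71%


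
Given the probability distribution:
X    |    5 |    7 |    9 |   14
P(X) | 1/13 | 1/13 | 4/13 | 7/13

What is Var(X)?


E[X] = 146/13
E[X²] = 1770/13
Var(X) = E[X²] - (E[X])² = 1770/13 - 21316/169 = 1694/169

Var(X) = 1694/169 ≈ 10.0237


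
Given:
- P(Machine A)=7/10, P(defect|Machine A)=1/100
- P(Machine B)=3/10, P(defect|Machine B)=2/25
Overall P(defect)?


P(B) = Σ P(B|Aᵢ)×P(Aᵢ)
  1/100×7/10 = 7/1000
  2/25×3/10 = 3/125
Sum = 31/1000

P(defect) = 31/1000 ≈ 3.10%


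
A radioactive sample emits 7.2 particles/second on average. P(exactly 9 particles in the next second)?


Poisson(λ=7.2): P(X=9) = e^(-λ)×λ^k/k!
= e^(-7.2) × 7.2^9 / 9!
≈ 0.0007465858084 × 51998697.8142 / 362880 ≈ 0.106982

P(X=9) ≈ 0.106982 ≈ 10.70%


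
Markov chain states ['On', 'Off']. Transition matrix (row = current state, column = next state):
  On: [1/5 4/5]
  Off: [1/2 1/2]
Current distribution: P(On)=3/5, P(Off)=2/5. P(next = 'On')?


P(next=On) = Σᵢ P(now=i)×P(i→On)
= 3/5×1/5 + 2/5×1/2
= 3/25 + 1/5 = 8/25

P = 8/25 ≈ 0.3200


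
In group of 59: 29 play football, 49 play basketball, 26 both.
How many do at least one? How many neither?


|A∪B| = 29+49-26 = 52
Neither = 59-52 = 7

At least one: 52; Neither: 7


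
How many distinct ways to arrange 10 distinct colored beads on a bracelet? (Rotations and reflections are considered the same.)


Free circular arrangements: rotations and reflections both identified.
(n-1)!/2 = 9!/2 = 362880/2 = 181440

181440


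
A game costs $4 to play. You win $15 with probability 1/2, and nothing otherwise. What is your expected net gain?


E[gain] = (15-4)×1/2 + (-4)×1/2
= 11/2 - 2 = 7/2

Expected net gain = $7/2 ≈ $3.50


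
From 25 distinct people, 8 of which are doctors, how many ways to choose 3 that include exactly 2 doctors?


Choose 2 of the 8 doctors and 1 of the other 17 people:
C(8,2)×C(17,1) = 28×17 = 476

476


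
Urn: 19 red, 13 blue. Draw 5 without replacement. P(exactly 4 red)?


Hypergeometric: C(19,4)×C(13,1)/C(32,5)
= 3876×13/201376 = 12597/50344

P(X=4) = 12597/50344 ≈ 25.02%


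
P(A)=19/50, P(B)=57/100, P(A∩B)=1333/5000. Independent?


P(A)×P(B) = 1083/5000
P(A∩B) = 1333/5000
Not equal → NOT independent

No, not independent


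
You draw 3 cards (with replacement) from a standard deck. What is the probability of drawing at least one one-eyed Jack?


P(not a one-eyed Jack) = 50/52 = 25/26
P(none in 3 draws) = (25/26)^3 = 15625/17576
P(≥1 one-eyed Jack) = 1 - 15625/17576 = 1951/17576

P = 1951/17576 ≈ 11.10%


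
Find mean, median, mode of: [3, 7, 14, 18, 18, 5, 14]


Sorted: [3, 5, 7, 14, 14, 18, 18]
Mean = 79/7
Median = 14
Freq: {3: 1, 7: 1, 14: 2, 18: 2, 5: 1}
Mode: [14, 18]

Mean=79/7, Median=14, Mode=[14, 18]


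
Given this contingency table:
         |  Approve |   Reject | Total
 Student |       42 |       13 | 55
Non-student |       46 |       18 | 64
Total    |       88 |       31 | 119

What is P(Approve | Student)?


P(Approve | Student) = 42/(42+13) = 42/55

P(Approve|Student) = 42/55 ≈ 76.36%


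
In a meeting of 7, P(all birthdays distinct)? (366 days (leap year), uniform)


P(all different) = Π(366-i)/366 for i=0..6
= (366/366)×(365/366)×...×(360/366)
= 0.943914

P ≈ 0.9439 ≈ 94.39%


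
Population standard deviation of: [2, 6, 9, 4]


Mean = 21/4
  (2-21/4)²=169/16
  (6-21/4)²=9/16
  (9-21/4)²=225/16
  (4-21/4)²=25/16
Σ(x-μ)² = 107/4
σ² = (107/4)/4 = 107/16

σ = √(107/16) ≈ 2.5860


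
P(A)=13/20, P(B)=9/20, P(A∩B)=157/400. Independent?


P(A)×P(B) = 117/400
P(A∩B) = 157/400
Not equal → NOT independent

No, not independent


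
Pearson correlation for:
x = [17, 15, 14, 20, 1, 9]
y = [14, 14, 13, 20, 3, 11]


n=6, Σx=76, Σy=75, Σxy=1132, Σx²=1192, Σy²=1091
r = (6×1132 - 76×75)/√((6×1192 - 76²)(6×1091 - 75²))
= 1092/√(1376×921) = 1092/√1267296 ≈ 1092/1125.7424 ≈ 0.9700

r ≈ 0.9700


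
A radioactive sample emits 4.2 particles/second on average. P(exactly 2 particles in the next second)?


Poisson(λ=4.2): P(X=2) = e^(-λ)×λ^k/k!
= e^(-4.2) × 4.2^2 / 2!
≈ 0.01499557682 × 17.64 / 2 ≈ 0.132261

P(X=2) ≈ 0.132261 ≈ 13.23%


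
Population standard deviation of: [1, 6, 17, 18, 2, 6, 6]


Mean = 56/7 = 8
  (1-8)²=49
  (6-8)²=4
  (17-8)²=81
  (18-8)²=100
  (2-8)²=36
  (6-8)²=4
  (6-8)²=4
Σ(x-μ)² = 278
σ² = 278/7

σ = √(278/7) ≈ 6.3019


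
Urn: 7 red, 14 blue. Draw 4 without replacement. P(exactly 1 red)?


Hypergeometric: C(7,1)×C(14,3)/C(21,4)
= 7×364/5985 = 364/855

P(X=1) = 364/855 ≈ 42.57%


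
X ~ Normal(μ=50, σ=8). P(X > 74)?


z = (74-50)/8 = 3.0
P(X > 74) = 1 - P(Z ≤ 3.0) = 1 - 0.9987 = 0.0013

P(X > 74) ≈ 0.0013


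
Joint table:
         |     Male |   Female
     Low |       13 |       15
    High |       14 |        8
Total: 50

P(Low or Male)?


P(Low∨Male) = P(Low) + P(Male) - P(Low∧Male)
= (28 + 27 - 13)/50 = 42/50 = 21/25

P = 21/25 ≈ 84.00%


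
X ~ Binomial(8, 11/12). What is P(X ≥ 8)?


P(X ≥ 8) = Σ P(X=i) for i=8..8
P(X=8) = 214358881/429981696
Sum = 214358881/429981696

P(X ≥ 8) = 214358881/429981696 ≈ 49.85%


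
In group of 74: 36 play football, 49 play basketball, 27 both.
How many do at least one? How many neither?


|A∪B| = 36+49-27 = 58
Neither = 74-58 = 16

At least one: 58; Neither: 16


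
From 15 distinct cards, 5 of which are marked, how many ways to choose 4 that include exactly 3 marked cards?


Choose 3 of the 5 marked cards and 1 of the other 10 cards:
C(5,3)×C(10,1) = 10×10 = 100

100


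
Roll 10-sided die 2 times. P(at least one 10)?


P(no 10)^2 = (9/10)^2 = 81/100
P(≥1) = 1 - 81/100 = 19/100

P = 19/100 ≈ 19.00%


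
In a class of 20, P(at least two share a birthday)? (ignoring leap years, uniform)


P(all different) = Π(365-i)/365 for i=0..19
= 0.588562
P(match) = 1 - 0.588562 = 0.411438

P ≈ 0.4114 ≈ 41.14%


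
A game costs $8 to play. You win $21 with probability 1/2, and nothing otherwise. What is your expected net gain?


E[gain] = (21-8)×1/2 + (-8)×1/2
= 13/2 - 4 = 5/2

Expected net gain = $5/2 ≈ $2.50


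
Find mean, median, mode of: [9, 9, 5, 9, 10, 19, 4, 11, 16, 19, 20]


Sorted: [4, 5, 9, 9, 9, 10, 11, 16, 19, 19, 20]
Mean = 131/11
Median = 10
Freq: {9: 3, 5: 1, 10: 1, 19: 2, 4: 1, 11: 1, 16: 1, 20: 1}
Mode: [9]

Mean=131/11, Median=10, Mode=9


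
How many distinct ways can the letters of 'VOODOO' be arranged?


Letters: 6, freq: {'V': 1, 'O': 4, 'D': 1}
6!/(1!×4!×1!) = 720/24 = 30

30


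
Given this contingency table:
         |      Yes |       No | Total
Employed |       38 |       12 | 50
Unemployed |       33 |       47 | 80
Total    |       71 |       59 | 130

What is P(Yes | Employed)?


P(Yes | Employed) = 38/(38+12) = 38/50 = 19/25

P(Yes|Employed) = 19/25 ≈ 76.00%


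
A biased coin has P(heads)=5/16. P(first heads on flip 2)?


Geometric: P(X=2) = (1-p)^(k-1)×p = (11/16)^1×5/16 = 55/256

P(X=2) = 55/256 ≈ 21.48%


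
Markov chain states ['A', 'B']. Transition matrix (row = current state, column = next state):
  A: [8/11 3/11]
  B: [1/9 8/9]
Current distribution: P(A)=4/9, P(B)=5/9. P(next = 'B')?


P(next=B) = Σᵢ P(now=i)×P(i→B)
= 4/9×3/11 + 5/9×8/9
= 4/33 + 40/81 = 548/891

P = 548/891 ≈ 0.6150


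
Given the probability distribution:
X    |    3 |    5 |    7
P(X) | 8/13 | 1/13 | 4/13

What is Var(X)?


E[X] = 57/13
E[X²] = 293/13
Var(X) = E[X²] - (E[X])² = 293/13 - 3249/169 = 560/169

Var(X) = 560/169 ≈ 3.3136


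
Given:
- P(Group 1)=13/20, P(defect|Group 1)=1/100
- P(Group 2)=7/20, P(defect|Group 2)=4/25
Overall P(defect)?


P(B) = Σ P(B|Aᵢ)×P(Aᵢ)
  1/100×13/20 = 13/2000
  4/25×7/20 = 7/125
Sum = 1/16

P(defect) = 1/16 ≈ 6.25%


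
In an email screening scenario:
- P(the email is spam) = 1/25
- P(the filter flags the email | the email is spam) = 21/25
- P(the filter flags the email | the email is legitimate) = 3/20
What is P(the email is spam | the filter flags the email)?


Using Bayes' theorem:
P(A|B) = P(B|A)·P(A) / P(B)

P(the filter flags the email) = 21/25 × 1/25 + 3/20 × 24/25
= 21/625 + 18/125 = 111/625

P(the email is spam|the filter flags the email) = (21/625) / (111/625) = 7/37

P(the email is spam|the filter flags the email) = 7/37 ≈ 18.92%


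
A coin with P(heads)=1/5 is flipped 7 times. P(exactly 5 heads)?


Binomial: P(X=5) = C(7,5)×p^5×(1-p)^2
= 21 × 1/3125 × 16/25 = 336/78125

P(X=5) = 336/78125 ≈ 0.43%


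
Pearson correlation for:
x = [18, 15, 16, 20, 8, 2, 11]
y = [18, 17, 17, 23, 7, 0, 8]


n=7, Σx=90, Σy=90, Σxy=1455, Σx²=1394, Σy²=1544
r = (7×1455 - 90×90)/√((7×1394 - 90²)(7×1544 - 90²))
= 2085/√(1658×2708) = 2085/√4489864 ≈ 2085/2118.9299 ≈ 0.9840

r ≈ 0.9840


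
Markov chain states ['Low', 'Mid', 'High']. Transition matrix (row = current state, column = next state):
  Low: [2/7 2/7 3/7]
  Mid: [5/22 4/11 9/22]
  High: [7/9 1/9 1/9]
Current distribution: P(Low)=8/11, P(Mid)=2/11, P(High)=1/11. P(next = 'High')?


P(next=High) = Σᵢ P(now=i)×P(i→High)
= 8/11×3/7 + 2/11×9/22 + 1/11×1/9
= 24/77 + 9/121 + 1/99 = 3020/7623

P = 3020/7623 ≈ 0.3962


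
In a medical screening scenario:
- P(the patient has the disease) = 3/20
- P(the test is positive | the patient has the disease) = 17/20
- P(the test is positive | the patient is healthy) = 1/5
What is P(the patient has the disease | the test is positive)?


Using Bayes' theorem:
P(A|B) = P(B|A)·P(A) / P(B)

P(the test is positive) = 17/20 × 3/20 + 1/5 × 17/20
= 51/400 + 17/100 = 119/400

P(the patient has the disease|the test is positive) = (51/400) / (119/400) = 3/7

P(the patient has the disease|the test is positive) = 3/7 ≈ 42.86%


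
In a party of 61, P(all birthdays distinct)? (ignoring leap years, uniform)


P(all different) = Π(365-i)/365 for i=0..60
= (365/365)×(364/365)×...×(305/365)
= 0.004911

P ≈ 0.0049 ≈ 0.49%


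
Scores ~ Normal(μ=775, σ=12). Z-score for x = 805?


z = (x - μ)/σ = (805 - 775)/12 = 2.5

z = 2.5


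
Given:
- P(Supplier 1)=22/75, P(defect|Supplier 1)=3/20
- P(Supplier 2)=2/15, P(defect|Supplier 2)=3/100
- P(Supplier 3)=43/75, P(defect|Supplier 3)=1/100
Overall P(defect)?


P(B) = Σ P(B|Aᵢ)×P(Aᵢ)
  3/20×22/75 = 11/250
  3/100×2/15 = 1/250
  1/100×43/75 = 43/7500
Sum = 403/7500

P(defect) = 403/7500 ≈ 5.37%


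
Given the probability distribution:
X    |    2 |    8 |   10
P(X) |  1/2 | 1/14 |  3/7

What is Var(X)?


E[X] = 41/7
E[X²] = 346/7
Var(X) = E[X²] - (E[X])² = 346/7 - 1681/49 = 741/49

Var(X) = 741/49 ≈ 15.1224


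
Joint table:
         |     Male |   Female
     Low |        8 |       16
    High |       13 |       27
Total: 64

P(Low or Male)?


P(Low∨Male) = P(Low) + P(Male) - P(Low∧Male)
= (24 + 21 - 8)/64 = 37/64

P = 37/64 ≈ 57.81%


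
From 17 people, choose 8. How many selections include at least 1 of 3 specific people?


Complement: C(17,8) - C(14,8) = 24310 - 3003 = 21307

21307


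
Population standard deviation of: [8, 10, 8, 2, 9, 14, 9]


Mean = 60/7
  (8-60/7)²=16/49
  (10-60/7)²=100/49
  (8-60/7)²=16/49
  (2-60/7)²=2116/49
  (9-60/7)²=9/49
  (14-60/7)²=1444/49
  (9-60/7)²=9/49
Σ(x-μ)² = 530/7
σ² = (530/7)/7 = 530/49

σ = √(530/49) ≈ 3.2888


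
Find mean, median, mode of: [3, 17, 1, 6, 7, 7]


Sorted: [1, 3, 6, 7, 7, 17]
Mean = 41/6
Median = 13/2
Freq: {3: 1, 17: 1, 1: 1, 6: 1, 7: 2}
Mode: [7]

Mean=41/6, Median=13/2, Mode=7


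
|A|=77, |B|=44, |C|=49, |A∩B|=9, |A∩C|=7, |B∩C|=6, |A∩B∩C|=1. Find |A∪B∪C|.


|A∪B∪C| = 77+44+49-9-7-6+1 = 149

|A∪B∪C| = 149


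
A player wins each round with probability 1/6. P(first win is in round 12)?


Geometric: P(X=12) = (1-p)^(k-1)×p = (5/6)^11×1/6 = 48828125/2176782336

P(X=12) = 48828125/2176782336 ≈ 2.24%


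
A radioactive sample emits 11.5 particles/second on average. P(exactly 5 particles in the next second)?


Poisson(λ=11.5): P(X=5) = e^(-λ)×λ^k/k!
= e^(-11.5) × 11.5^5 / 5!
≈ 1.01300936e-05 × 201135.71875 / 120 ≈ 0.016979

P(X=5) ≈ 0.016979 ≈ 1.70%


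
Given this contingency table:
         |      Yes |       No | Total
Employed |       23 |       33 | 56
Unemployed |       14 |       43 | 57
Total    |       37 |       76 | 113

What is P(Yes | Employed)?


P(Yes | Employed) = 23/(23+33) = 23/56

P(Yes|Employed) = 23/56 ≈ 41.07%


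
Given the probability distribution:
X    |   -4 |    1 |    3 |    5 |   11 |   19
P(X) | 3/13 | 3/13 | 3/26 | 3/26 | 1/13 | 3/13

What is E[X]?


E[X] = Σ x·P(X=x)
= (-4)×(3/13) + (1)×(3/13) + (3)×(3/26) + (5)×(3/26) + (11)×(1/13) + (19)×(3/13)
= 71/13

E[X] = 71/13


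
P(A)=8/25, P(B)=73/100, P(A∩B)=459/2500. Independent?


P(A)×P(B) = 146/625
P(A∩B) = 459/2500
Not equal → NOT independent

No, not independent


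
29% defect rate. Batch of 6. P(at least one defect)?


P(all good) = (71/100)^6 = 128100283921/1000000000000
P(≥1 defect) = 871899716079/1000000000000

P = 871899716079/1000000000000 ≈ 87.19%


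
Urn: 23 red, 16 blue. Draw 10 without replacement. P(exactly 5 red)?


Hypergeometric: C(23,5)×C(16,5)/C(39,10)
= 33649×4368/635745396 = 4508/19499

P(X=5) = 4508/19499 ≈ 23.12%


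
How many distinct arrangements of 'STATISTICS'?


Letters: 10, freq: {'S': 3, 'T': 3, 'A': 1, 'I': 2, 'C': 1}
10!/(3!×3!×1!×2!×1!) = 3628800/72 = 50400

50400


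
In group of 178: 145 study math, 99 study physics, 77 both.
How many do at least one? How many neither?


|A∪B| = 145+99-77 = 167
Neither = 178-167 = 11

At least one: 167; Neither: 11


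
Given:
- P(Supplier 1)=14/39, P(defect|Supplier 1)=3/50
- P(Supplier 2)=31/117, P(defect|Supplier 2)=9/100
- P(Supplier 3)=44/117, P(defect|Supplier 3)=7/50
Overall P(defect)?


P(B) = Σ P(B|Aᵢ)×P(Aᵢ)
  3/50×14/39 = 7/325
  9/100×31/117 = 31/1300
  7/50×44/117 = 154/2925
Sum = 1147/11700

P(defect) = 1147/11700 ≈ 9.80%


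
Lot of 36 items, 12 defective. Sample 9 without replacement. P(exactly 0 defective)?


Hypergeometric: C(12,0)×C(24,9)/C(36,9)
= 1×1307504/94143280 = 437/31465

P(X=0) = 437/31465 ≈ 1.39%


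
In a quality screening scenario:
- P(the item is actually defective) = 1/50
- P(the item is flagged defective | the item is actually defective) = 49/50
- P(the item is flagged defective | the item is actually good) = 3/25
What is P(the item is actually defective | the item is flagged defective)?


Using Bayes' theorem:
P(A|B) = P(B|A)·P(A) / P(B)

P(the item is flagged defective) = 49/50 × 1/50 + 3/25 × 49/50
= 49/2500 + 147/1250 = 343/2500

P(the item is actually defective|the item is flagged defective) = (49/2500) / (343/2500) = 1/7

P(the item is actually defective|the item is flagged defective) = 1/7 ≈ 14.29%


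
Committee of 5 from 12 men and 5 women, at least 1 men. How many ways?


Count by #men:
  1M,4W: C(12,1)×C(5,4)=60
  2M,3W: C(12,2)×C(5,3)=660
  3M,2W: C(12,3)×C(5,2)=2200
  4M,1W: C(12,4)×C(5,1)=2475
  5M,0W: C(12,5)×C(5,0)=792
Total = 6187

6187


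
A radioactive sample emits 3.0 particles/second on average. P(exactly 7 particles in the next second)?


Poisson(λ=3.0): P(X=7) = e^(-λ)×λ^k/k!
= e^(-3.0) × 3.0^7 / 7!
≈ 0.04978706837 × 2187 / 5040 ≈ 0.021604

P(X=7) ≈ 0.021604 ≈ 2.16%


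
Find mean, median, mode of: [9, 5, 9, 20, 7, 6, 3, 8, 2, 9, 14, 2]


Sorted: [2, 2, 3, 5, 6, 7, 8, 9, 9, 9, 14, 20]
Mean = 94/12 = 47/6
Median = 15/2
Freq: {9: 3, 5: 1, 20: 1, 7: 1, 6: 1, 3: 1, 8: 1, 2: 2, 14: 1}
Mode: [9]

Mean=47/6, Median=15/2, Mode=9


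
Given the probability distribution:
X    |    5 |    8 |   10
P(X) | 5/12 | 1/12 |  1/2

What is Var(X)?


E[X] = 31/4
E[X²] = 263/4
Var(X) = E[X²] - (E[X])² = 263/4 - 961/16 = 91/16

Var(X) = 91/16 ≈ 5.6875


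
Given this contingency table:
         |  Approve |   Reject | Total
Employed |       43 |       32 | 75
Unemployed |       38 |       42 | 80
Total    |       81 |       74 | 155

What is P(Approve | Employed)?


P(Approve | Employed) = 43/(43+32) = 43/75

P(Approve|Employed) = 43/75 ≈ 57.33%


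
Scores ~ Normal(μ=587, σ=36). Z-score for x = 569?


z = (x - μ)/σ = (569 - 587)/36 = -0.5

z = -0.5


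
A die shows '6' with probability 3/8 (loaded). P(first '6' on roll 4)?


Geometric: P(X=4) = (1-p)^(k-1)×p = (5/8)^3×3/8 = 375/4096

P(X=4) = 375/4096 ≈ 9.16%


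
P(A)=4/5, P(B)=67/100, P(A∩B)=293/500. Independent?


P(A)×P(B) = 67/125
P(A∩B) = 293/500
Not equal → NOT independent

No, not independent


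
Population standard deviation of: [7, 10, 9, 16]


Mean = 42/4 = 21/2
  (7-21/2)²=49/4
  (10-21/2)²=1/4
  (9-21/2)²=9/4
  (16-21/2)²=121/4
Σ(x-μ)² = 45
σ² = 45/4

σ = √(45/4) ≈ 3.3541


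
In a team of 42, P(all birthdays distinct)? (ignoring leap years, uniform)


P(all different) = Π(365-i)/365 for i=0..41
= (365/365)×(364/365)×...×(324/365)
= 0.085970

P ≈ 0.0860 ≈ 8.60%


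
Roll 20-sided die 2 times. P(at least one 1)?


P(no 1)^2 = (19/20)^2 = 361/400
P(≥1) = 1 - 361/400 = 39/400

P = 39/400 ≈ 9.75%


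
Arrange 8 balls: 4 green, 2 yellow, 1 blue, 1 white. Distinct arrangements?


8!/(4!×2!×1!×1!) = 840

840


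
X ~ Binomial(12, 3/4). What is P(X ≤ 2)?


P(X ≤ 2) = Σ P(X=i) for i=0..2
P(X=0) = 1/16777216
P(X=1) = 9/4194304
P(X=2) = 297/8388608
Sum = 631/16777216

P(X ≤ 2) = 631/16777216 ≈ 0.00%


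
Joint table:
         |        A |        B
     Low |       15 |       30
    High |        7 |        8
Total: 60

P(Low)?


P(Low) = (15+30)/60 = 45/60 = 3/4

P(Low) = 3/4 ≈ 75.00%


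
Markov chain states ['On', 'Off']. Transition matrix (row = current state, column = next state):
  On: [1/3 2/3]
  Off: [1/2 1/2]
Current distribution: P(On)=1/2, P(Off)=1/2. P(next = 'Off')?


P(next=Off) = Σᵢ P(now=i)×P(i→Off)
= 1/2×2/3 + 1/2×1/2
= 1/3 + 1/4 = 7/12

P = 7/12 ≈ 0.5833


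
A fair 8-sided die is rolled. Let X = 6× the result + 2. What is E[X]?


E[die] = (1+8)/2 = 9/2
E[X] = 6×9/2 + 2 = 29

E[X] = 29


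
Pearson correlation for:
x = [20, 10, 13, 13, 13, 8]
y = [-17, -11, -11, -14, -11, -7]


n=6, Σx=77, Σy=-71, Σxy=-974, Σx²=1071, Σy²=897
r = (6×(-974) - 77×(-71))/√((6×1071 - 77²)(6×897 - (-71)²))
= -377/√(497×341) = -377/√169477 ≈ -377/411.6758 ≈ -0.9158

r ≈ -0.9158


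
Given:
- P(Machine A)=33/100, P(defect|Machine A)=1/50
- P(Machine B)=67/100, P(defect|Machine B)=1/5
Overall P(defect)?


P(B) = Σ P(B|Aᵢ)×P(Aᵢ)
  1/50×33/100 = 33/5000
  1/5×67/100 = 67/500
Sum = 703/5000

P(defect) = 703/5000 ≈ 14.06%


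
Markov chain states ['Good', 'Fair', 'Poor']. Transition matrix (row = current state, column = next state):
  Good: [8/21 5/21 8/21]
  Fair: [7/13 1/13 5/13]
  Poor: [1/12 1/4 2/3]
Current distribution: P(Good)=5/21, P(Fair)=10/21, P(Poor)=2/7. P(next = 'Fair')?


P(next=Fair) = Σᵢ P(now=i)×P(i→Fair)
= 5/21×5/21 + 10/21×1/13 + 2/7×1/4
= 25/441 + 10/273 + 1/14 = 1889/11466

P = 1889/11466 ≈ 0.1647


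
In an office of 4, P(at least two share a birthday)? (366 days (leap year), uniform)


P(all different) = Π(366-i)/366 for i=0..3
= 0.983689
P(match) = 1 - 0.983689 = 0.016311

P ≈ 0.0163 ≈ 1.63%


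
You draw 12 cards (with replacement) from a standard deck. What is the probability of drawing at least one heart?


P(not a heart) = 39/52 = 3/4
P(none in 12 draws) = (3/4)^12 = 531441/16777216
P(≥1 heart) = 1 - 531441/16777216 = 16245775/16777216

P = 16245775/16777216 ≈ 96.83%


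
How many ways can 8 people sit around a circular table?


Circular arrangements of 8 distinct objects: fix one position to break rotational symmetry.
(n-1)! = 7! = 5040

5040


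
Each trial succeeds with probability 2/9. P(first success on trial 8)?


Geometric: P(X=8) = (1-p)^(k-1)×p = (7/9)^7×2/9 = 1647086/43046721

P(X=8) = 1647086/43046721 ≈ 3.83%


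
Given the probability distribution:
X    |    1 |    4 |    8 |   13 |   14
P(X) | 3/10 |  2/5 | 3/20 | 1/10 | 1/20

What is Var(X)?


E[X] = 51/10
E[X²] = 43
Var(X) = E[X²] - (E[X])² = 43 - 2601/100 = 1699/100

Var(X) = 1699/100 ≈ 16.9900


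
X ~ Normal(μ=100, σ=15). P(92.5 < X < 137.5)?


z₁=(92.5-100)/15=-0.5, z₂=(137.5-100)/15=2.5
P = Φ(2.5) - Φ(-0.5) = 0.993790 - 0.308538 = 0.685252 ≈ 0.6853

P(92.5 < X < 137.5) ≈ 0.6853


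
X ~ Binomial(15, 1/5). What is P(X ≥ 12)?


P(X ≥ 12) = Σ P(X=i) for i=12..15
P(X=12) = 5824/6103515625
P(X=13) = 336/6103515625
P(X=14) = 12/6103515625
P(X=15) = 1/30517578125
Sum = 30861/30517578125

P(X ≥ 12) = 30861/30517578125 ≈ 0.00%


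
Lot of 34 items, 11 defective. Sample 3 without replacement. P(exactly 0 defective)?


Hypergeometric: C(11,0)×C(23,3)/C(34,3)
= 1×1771/5984 = 161/544

P(X=0) = 161/544 ≈ 29.60%


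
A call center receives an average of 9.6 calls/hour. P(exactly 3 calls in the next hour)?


Poisson(λ=9.6): P(X=3) = e^(-λ)×λ^k/k!
= e^(-9.6) × 9.6^3 / 3!
≈ 6.772873649e-05 × 884.736 / 6 ≈ 0.009987

P(X=3) ≈ 0.009987 ≈ 1.00%


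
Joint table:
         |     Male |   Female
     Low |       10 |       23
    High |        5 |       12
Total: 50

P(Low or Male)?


P(Low∨Male) = P(Low) + P(Male) - P(Low∧Male)
= (33 + 15 - 10)/50 = 38/50 = 19/25

P = 19/25 ≈ 76.00%


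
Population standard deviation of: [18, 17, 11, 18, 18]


Mean = 82/5
  (18-82/5)²=64/25
  (17-82/5)²=9/25
  (11-82/5)²=729/25
  (18-82/5)²=64/25
  (18-82/5)²=64/25
Σ(x-μ)² = 186/5
σ² = (186/5)/5 = 186/25

σ = √(186/25) ≈ 2.7276


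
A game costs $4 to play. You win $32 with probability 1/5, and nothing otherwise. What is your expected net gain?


E[gain] = (32-4)×1/5 + (-4)×4/5
= 28/5 - 16/5 = 12/5

Expected net gain = $12/5 ≈ $2.40


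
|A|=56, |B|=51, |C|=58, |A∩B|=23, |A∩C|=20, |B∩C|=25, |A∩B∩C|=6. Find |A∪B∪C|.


|A∪B∪C| = 56+51+58-23-20-25+6 = 103

|A∪B∪C| = 103


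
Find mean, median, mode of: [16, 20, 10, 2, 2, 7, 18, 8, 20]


Sorted: [2, 2, 7, 8, 10, 16, 18, 20, 20]
Mean = 103/9
Median = 10
Freq: {16: 1, 20: 2, 10: 1, 2: 2, 7: 1, 18: 1, 8: 1}
Mode: [2, 20]

Mean=103/9, Median=10, Mode=[2, 20]


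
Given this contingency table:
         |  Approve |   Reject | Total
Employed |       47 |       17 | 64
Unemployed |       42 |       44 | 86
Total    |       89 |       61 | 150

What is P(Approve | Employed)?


P(Approve | Employed) = 47/(47+17) = 47/64

P(Approve|Employed) = 47/64 ≈ 73.44%


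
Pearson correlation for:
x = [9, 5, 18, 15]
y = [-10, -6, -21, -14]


n=4, Σx=47, Σy=-51, Σxy=-708, Σx²=655, Σy²=773
r = (4×(-708) - 47×(-51))/√((4×655 - 47²)(4×773 - (-51)²))
= -435/√(411×491) = -435/√201801 ≈ -435/449.2227 ≈ -0.9683

r ≈ -0.9683


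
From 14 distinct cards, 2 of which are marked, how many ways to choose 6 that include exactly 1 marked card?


Choose 1 of the 2 marked cards and 5 of the other 12 cards:
C(2,1)×C(12,5) = 2×792 = 1584

1584


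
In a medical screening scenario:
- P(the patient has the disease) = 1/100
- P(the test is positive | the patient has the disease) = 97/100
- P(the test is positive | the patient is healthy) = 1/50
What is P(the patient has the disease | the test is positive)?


Using Bayes' theorem:
P(A|B) = P(B|A)·P(A) / P(B)

P(the test is positive) = 97/100 × 1/100 + 1/50 × 99/100
= 97/10000 + 99/5000 = 59/2000

P(the patient has the disease|the test is positive) = (97/10000) / (59/2000) = 97/295

P(the patient has the disease|the test is positive) = 97/295 ≈ 32.88%


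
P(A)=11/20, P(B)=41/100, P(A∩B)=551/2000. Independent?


P(A)×P(B) = 451/2000
P(A∩B) = 551/2000
Not equal → NOT independent

No, not independent


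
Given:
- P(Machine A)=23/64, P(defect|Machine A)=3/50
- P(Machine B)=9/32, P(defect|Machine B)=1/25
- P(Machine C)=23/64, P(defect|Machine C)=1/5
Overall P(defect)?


P(B) = Σ P(B|Aᵢ)×P(Aᵢ)
  3/50×23/64 = 69/3200
  1/25×9/32 = 9/800
  1/5×23/64 = 23/320
Sum = 67/640

P(defect) = 67/640 ≈ 10.47%


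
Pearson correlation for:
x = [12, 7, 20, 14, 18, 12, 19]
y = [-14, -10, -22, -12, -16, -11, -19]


n=7, Σx=102, Σy=-104, Σxy=-1627, Σx²=1618, Σy²=1662
r = (7×(-1627) - 102×(-104))/√((7×1618 - 102²)(7×1662 - (-104)²))
= -781/√(922×818) = -781/√754196 ≈ -781/868.4446 ≈ -0.8993

r ≈ -0.8993


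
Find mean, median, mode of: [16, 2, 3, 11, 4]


Sorted: [2, 3, 4, 11, 16]
Mean = 36/5
Median = 4
Freq: {16: 1, 2: 1, 3: 1, 11: 1, 4: 1}
Mode: No mode

Mean=36/5, Median=4, Mode=No mode


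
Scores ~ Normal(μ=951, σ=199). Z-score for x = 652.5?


z = (x - μ)/σ = (652.5 - 951)/199 = -1.5

z = -1.5


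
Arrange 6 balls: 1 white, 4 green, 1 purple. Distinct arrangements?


6!/(1!×4!×1!) = 30

30


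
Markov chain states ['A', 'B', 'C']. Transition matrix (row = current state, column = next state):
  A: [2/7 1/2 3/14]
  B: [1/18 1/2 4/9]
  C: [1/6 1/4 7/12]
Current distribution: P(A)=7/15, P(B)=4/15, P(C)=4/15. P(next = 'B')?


P(next=B) = Σᵢ P(now=i)×P(i→B)
= 7/15×1/2 + 4/15×1/2 + 4/15×1/4
= 7/30 + 2/15 + 1/15 = 13/30

P = 13/30 ≈ 0.4333


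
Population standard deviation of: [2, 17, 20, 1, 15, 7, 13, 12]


Mean = 87/8
  (2-87/8)²=5041/64
  (17-87/8)²=2401/64
  (20-87/8)²=5329/64
  (1-87/8)²=6241/64
  (15-87/8)²=1089/64
  (7-87/8)²=961/64
  (13-87/8)²=289/64
  (12-87/8)²=81/64
Σ(x-μ)² = 2679/8
σ² = (2679/8)/8 = 2679/64

σ = √(2679/64) ≈ 6.4699


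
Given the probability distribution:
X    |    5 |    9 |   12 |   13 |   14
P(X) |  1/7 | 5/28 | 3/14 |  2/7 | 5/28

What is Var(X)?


E[X] = 311/28
E[X²] = 3701/28
Var(X) = E[X²] - (E[X])² = 3701/28 - 96721/784 = 6907/784

Var(X) = 6907/784 ≈ 8.8099


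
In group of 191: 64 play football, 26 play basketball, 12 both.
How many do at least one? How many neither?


|A∪B| = 64+26-12 = 78
Neither = 191-78 = 113

At least one: 78; Neither: 113


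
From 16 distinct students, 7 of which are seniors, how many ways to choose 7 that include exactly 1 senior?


Choose 1 of the 7 seniors and 6 of the other 9 students:
C(7,1)×C(9,6) = 7×84 = 588

588


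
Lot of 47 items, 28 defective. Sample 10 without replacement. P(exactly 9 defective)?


Hypergeometric: C(28,9)×C(19,1)/C(47,10)
= 6906900×19/5178066751 = 2100/82861

P(X=9) = 2100/82861 ≈ 2.53%


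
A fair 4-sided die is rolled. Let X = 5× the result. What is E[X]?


E[die] = (1+4)/2 = 5/2
E[X] = 5 × 5/2 = 25/2

E[X] = 25/2


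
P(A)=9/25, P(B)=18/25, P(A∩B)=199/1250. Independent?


P(A)×P(B) = 162/625
P(A∩B) = 199/1250
Not equal → NOT independent

No, not independent


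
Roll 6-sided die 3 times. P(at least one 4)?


P(no 4)^3 = (5/6)^3 = 125/216
P(≥1) = 1 - 125/216 = 91/216

P = 91/216 ≈ 42.13%


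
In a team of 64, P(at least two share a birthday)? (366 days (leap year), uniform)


P(all different) = Π(366-i)/366 for i=0..63
= 0.002858
P(match) = 1 - 0.002858 = 0.997142

P ≈ 0.9971 ≈ 99.71%


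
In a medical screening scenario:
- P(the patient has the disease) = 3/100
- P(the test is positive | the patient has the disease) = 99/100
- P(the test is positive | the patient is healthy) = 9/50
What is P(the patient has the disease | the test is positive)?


Using Bayes' theorem:
P(A|B) = P(B|A)·P(A) / P(B)

P(the test is positive) = 99/100 × 3/100 + 9/50 × 97/100
= 297/10000 + 873/5000 = 2043/10000

P(the patient has the disease|the test is positive) = (297/10000) / (2043/10000) = 33/227

P(the patient has the disease|the test is positive) = 33/227 ≈ 14.54%


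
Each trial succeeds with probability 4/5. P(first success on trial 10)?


Geometric: P(X=10) = (1-p)^(k-1)×p = (1/5)^9×4/5 = 4/9765625

P(X=10) = 4/9765625 ≈ 0.00%


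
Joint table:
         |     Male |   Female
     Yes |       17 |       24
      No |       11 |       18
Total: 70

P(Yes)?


P(Yes) = (17+24)/70 = 41/70

P(Yes) = 41/70 ≈ 58.57%
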